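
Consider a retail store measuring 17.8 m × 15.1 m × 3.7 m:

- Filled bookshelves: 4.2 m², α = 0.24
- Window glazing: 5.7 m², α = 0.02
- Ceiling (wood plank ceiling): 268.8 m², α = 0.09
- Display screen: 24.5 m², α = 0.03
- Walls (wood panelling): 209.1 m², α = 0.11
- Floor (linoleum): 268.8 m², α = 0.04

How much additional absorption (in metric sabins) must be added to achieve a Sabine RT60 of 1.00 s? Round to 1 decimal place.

100.3 sabins

A₁ = Σ Sᵢαᵢ = 4.2·0.24 + 5.7·0.02 + 268.8·0.09 + 24.5·0.03 + 209.1·0.11 + 268.8·0.04 = 59.802 sabins.
V = 994.486 m³. Required absorption A₂ = 0.161 × 994.486 / 1.00 = 160.112 sabins.
ΔA = A₂ − A₁ = 160.112 − 59.802 = 100.3 sabins.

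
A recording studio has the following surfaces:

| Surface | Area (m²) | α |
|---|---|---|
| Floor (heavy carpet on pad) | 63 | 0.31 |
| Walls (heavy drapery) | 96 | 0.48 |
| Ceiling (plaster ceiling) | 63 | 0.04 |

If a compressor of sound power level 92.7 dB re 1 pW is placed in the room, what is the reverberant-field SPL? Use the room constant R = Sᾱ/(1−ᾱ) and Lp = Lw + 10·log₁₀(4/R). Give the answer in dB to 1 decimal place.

A = 68.130 sabins; S = 222.0 m².
ᾱ = 68.130/222.0 = 0.3069; R = Sᾱ/(1−ᾱ) = 68.130/(1−0.3069) = 98.298 m².
Lp = Lw + 10 log₁₀(4/R) = 92.7 -13.90 = 78.8 dB.

78.8 dB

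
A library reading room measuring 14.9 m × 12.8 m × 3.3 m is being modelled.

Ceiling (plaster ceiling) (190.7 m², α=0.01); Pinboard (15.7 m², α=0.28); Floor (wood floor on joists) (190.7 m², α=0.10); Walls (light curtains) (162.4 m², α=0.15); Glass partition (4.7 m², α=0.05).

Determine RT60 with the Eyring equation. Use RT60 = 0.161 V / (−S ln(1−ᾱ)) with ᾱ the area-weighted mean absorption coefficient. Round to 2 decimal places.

1.94 s

S = Σ Sᵢ = 564.2 m².
Absorption A = 190.7×0.01 + 15.7×0.28 + 190.7×0.10 + 162.4×0.15 + 4.7×0.05 = 49.968 sabins.
ᾱ = 49.968 / 564.2 = 0.0886.
Eyring denominator: −S ln(1−ᾱ) = 52.343.
V = 14.9 × 12.8 × 3.3 = 629.376 m³.
RT60 = 0.161 × 629.376 / 52.343 = 1.94 s.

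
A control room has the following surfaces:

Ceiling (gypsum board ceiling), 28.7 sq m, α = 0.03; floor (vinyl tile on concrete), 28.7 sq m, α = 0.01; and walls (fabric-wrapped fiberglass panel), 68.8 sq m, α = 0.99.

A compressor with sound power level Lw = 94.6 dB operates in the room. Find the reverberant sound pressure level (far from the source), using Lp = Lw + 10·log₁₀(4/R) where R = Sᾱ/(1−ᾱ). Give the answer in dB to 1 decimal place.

78.8 dB

Σ(Sᵢαᵢ) = 28.7×0.03 + 28.7×0.01 + 68.8×0.99 = 69.260; total area S = 126.2 sq m.
ᾱ = 69.260/126.2 = 0.5488; R = Sᾱ/(1−ᾱ) = 69.260/(1−0.5488) = 153.502 sq m.
Lp = 94.6 + 10·log₁₀(4/153.502) = 94.6 + (-15.84) = 78.8 dB.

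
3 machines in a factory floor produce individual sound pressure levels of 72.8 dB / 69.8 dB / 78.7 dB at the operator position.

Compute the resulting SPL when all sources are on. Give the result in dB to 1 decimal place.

Sum in the linear (power) domain: Σ 10^(Lᵢ/10) = 10^(72.8/10) + 10^(69.8/10) + 10^(78.7/10) = 1.027e+08.
L_total = 10·log₁₀(1.027e+08) = 80.1 dB.

80.1 dB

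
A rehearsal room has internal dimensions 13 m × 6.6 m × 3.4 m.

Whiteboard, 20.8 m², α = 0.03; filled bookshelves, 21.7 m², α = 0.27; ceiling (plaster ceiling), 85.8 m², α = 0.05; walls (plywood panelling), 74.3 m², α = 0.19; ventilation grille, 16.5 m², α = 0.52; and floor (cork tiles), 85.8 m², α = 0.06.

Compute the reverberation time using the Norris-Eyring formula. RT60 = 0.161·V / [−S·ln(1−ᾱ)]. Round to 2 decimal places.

1.14 seconds

Total surface area S = 20.8 + 21.7 + 85.8 + 74.3 + 16.5 + 85.8 = 304.9 m².
Σ(Sᵢαᵢ) = 20.8·0.03 + 21.7·0.27 + 85.8·0.05 + 74.3·0.19 + 16.5·0.52 + 85.8·0.06 = 38.618.
Mean coefficient ᾱ = A/S = 0.1267.
−S·ln(1−ᾱ) = −304.9 × ln(1 − 0.1267) = 41.307.
V = 13 × 6.6 × 3.4 = 291.72 m³.
T = 0.161·V/[−S·ln(1−ᾱ)] = 0.161·291.72/41.307 = 1.14 s.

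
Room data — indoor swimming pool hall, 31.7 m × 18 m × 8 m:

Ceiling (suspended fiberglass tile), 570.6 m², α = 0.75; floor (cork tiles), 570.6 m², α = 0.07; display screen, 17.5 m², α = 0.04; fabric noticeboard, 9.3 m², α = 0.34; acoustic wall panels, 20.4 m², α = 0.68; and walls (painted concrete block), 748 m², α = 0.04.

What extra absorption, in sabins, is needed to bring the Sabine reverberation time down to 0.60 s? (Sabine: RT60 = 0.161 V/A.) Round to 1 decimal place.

709.3 sabins

A₁ = Σ Sᵢαᵢ = 570.6·0.75 + 570.6·0.07 + 17.5·0.04 + 9.3·0.34 + 20.4·0.68 + 748·0.04 = 515.546 sabins.
For T = 0.60 s, need A₂ = 0.161·V/T = 0.161·4564.8/0.60 = 1224.888 sabins.
Shortfall: 1224.888 − 515.546 = 709.3 sabins.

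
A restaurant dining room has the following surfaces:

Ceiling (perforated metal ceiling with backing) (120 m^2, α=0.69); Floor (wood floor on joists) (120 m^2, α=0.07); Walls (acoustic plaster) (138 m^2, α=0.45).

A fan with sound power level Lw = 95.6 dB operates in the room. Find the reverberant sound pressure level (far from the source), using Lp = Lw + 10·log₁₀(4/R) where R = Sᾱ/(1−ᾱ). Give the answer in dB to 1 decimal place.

A = 153.300 sabins; S = 378.0 m^2.
ᾱ = 0.4056, so room constant R = A/(1−ᾱ) = 257.907 m^2.
Lp = Lw + 10 log₁₀(4/R) = 95.6 -18.09 = 77.5 dB.

77.5 dB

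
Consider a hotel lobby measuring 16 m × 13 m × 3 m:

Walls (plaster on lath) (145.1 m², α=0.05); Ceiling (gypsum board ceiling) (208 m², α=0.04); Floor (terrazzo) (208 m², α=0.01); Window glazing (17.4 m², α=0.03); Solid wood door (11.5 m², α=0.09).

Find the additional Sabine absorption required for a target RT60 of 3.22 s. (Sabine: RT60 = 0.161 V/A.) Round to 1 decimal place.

12.0 sabins

Total absorption A₁ = 145.1·0.05 + 208·0.04 + 208·0.01 + 17.4·0.03 + 11.5·0.09
  = 7.255 + 8.320 + 2.080 + 0.522 + 1.035 = 19.212 m² sabins.
For T = 3.22 s, need A₂ = 0.161·V/T = 0.161·624/3.22 = 31.200 sabins.
Additional absorption ΔA = 31.200 − 19.212 = 12.0 sabins.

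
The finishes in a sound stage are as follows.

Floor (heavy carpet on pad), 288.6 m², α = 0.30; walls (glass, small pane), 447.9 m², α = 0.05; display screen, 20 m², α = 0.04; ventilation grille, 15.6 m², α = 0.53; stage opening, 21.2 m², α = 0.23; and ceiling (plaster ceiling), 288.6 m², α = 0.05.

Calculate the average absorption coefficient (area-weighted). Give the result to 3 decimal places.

0.127

Total surface area S = 1081.9 m².
Σ(Sᵢαᵢ) = 288.6×0.30 + 447.9×0.05 + 20×0.04 + 15.6×0.53 + 21.2×0.23 + 288.6×0.05 = 137.349.
ᾱ = 137.349 / 1081.9 = 0.127.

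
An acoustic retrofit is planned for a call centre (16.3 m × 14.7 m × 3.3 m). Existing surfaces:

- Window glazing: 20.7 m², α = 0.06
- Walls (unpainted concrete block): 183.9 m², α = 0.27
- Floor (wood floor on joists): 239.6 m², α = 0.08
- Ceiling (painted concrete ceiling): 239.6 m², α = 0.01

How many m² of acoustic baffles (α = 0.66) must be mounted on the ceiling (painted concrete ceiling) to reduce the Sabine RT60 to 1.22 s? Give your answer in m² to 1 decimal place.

49.1

Total absorption A₁ = 20.7×0.06 + 183.9×0.27 + 239.6×0.08 + 239.6×0.01
  = 1.242 + 49.653 + 19.168 + 2.396 = 72.459 m² sabins.
Required A₂ = 0.161·790.713/1.22 = 104.348 sabins.
ΔA needed = 104.348 − 72.459 = 31.889 sabins.
Each m² of panel replacing the ceiling (painted concrete ceiling) adds (0.66 − 0.01) = 0.65 sabins.
Area = ΔA/Δα = 31.889/0.65 = 49.1 m².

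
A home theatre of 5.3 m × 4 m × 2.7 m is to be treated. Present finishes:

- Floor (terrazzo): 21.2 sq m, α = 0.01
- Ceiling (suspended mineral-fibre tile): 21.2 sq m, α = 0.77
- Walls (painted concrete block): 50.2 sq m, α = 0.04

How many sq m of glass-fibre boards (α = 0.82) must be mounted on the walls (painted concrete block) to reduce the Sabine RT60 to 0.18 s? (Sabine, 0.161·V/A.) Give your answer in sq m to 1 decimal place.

41.9

Summing Sᵢαᵢ: 0.212 + 16.324 + 2.008 → A₁ = 18.544 sabins.
V = 57.24 m³. Target absorption A₂ = 0.161 × 57.24 / 0.18 = 51.198 sabins.
ΔA needed = 51.198 − 18.544 = 32.654 sabins.
Net gain per sq m: Δα = 0.82 − 0.04 = 0.78.
Panel area = 32.654 / 0.78 = 41.9 sq m.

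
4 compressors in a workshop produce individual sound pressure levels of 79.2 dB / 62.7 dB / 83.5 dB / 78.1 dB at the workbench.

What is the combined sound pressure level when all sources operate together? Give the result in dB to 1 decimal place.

Converting to relative power and adding: 10^(79.2/10) + 10^(62.7/10) + 10^(83.5/10) + 10^(78.1/10) = 3.735e+08.
L_total = 10·log₁₀(3.735e+08) = 85.7 dB.

85.7 dB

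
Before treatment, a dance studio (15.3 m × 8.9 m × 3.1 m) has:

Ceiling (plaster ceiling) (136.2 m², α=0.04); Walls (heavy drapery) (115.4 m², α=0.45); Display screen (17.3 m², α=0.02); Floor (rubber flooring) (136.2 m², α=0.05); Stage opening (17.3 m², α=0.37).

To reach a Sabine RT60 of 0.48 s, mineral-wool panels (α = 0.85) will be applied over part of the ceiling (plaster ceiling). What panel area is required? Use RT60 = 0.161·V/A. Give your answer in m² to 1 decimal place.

Summing Sᵢαᵢ: 5.448 + 51.930 + 0.346 + 6.810 + 6.401 → A₁ = 70.935 sabins.
V = 422.127 m³. Target absorption A₂ = 0.161 × 422.127 / 0.48 = 141.588 sabins.
ΔA needed = 141.588 − 70.935 = 70.653 sabins.
Each m² of panel replacing the ceiling (plaster ceiling) adds (0.85 − 0.04) = 0.81 sabins.
Area = ΔA/Δα = 70.653/0.81 = 87.2 m².

87.2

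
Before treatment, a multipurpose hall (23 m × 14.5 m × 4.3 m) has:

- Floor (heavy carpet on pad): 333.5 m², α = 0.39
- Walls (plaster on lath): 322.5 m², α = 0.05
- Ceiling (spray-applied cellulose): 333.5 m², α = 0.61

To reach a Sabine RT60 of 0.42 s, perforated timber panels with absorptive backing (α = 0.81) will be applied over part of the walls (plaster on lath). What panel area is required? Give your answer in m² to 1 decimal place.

Total absorption A₁ = 333.5×0.39 + 322.5×0.05 + 333.5×0.61
  = 130.065 + 16.125 + 203.435 = 349.625 m² sabins.
V = 1434.05 m³. Target absorption A₂ = 0.161 × 1434.05 / 0.42 = 549.719 sabins.
ΔA needed = 549.719 − 349.625 = 200.094 sabins.
Net gain per m²: Δα = 0.81 − 0.05 = 0.76.
Panel area = 200.094 / 0.76 = 263.3 m².

263.3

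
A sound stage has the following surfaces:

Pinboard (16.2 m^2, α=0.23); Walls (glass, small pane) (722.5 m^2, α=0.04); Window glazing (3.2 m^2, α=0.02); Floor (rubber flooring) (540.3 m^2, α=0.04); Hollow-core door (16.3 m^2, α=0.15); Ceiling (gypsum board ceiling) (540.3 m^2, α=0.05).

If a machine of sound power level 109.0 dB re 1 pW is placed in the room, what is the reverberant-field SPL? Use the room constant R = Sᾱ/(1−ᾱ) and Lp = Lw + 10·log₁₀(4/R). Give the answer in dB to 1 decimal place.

A = 83.762 sabins; S = 1838.8 m^2.
ᾱ = 83.762/1838.8 = 0.0456; R = Sᾱ/(1−ᾱ) = 83.762/(1−0.0456) = 87.764 m^2.
Lp = Lw + 10 log₁₀(4/R) = 109.0 -13.41 = 95.6 dB.

95.6 dB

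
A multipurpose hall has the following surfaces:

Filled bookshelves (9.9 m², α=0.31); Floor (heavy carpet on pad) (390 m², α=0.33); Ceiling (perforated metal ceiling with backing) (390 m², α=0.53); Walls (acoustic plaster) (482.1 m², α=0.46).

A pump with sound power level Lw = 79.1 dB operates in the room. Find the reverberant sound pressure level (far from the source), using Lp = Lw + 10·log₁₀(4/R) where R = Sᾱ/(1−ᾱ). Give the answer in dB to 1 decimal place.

Σ(Sᵢαᵢ) = 9.9×0.31 + 390×0.33 + 390×0.53 + 482.1×0.46 = 560.235; total area S = 1272.0 m².
ᾱ = 0.4404, so room constant R = A/(1−ᾱ) = 1001.135 m².
Lp = 79.1 + 10·log₁₀(4/1001.135) = 79.1 + (-23.98) = 55.1 dB.

55.1 dB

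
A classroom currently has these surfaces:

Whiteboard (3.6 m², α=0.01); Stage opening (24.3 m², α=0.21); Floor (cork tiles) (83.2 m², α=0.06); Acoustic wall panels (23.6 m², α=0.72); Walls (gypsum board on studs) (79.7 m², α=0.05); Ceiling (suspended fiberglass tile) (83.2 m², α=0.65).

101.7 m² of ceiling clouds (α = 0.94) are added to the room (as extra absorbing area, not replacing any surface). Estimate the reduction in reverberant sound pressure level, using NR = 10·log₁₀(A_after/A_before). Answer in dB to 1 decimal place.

A_before = Σ Sᵢαᵢ = 3.6·0.01 + 24.3·0.21 + 83.2·0.06 + 23.6·0.72 + 79.7·0.05 + 83.2·0.65 = 85.188 sabins.
Treatment contributes 101.7·0.94 = 95.598 sabins.
A_after = 85.188 + 95.598 = 180.786 sabins.
Reduction = 10 log₁₀(A_after/A_before) = 10 log₁₀(2.1222) = 3.3 dB.

3.3 dB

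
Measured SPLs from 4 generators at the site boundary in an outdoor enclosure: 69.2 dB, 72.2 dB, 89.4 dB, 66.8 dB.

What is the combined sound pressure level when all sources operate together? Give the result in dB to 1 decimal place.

89.5 dB

Sum in the linear (power) domain: Σ 10^(Lᵢ/10) = 10^(69.2/10) + 10^(72.2/10) + 10^(89.4/10) + 10^(66.8/10) = 9.007e+08.
Back to dB: 10·log₁₀ Σ = 89.5 dB.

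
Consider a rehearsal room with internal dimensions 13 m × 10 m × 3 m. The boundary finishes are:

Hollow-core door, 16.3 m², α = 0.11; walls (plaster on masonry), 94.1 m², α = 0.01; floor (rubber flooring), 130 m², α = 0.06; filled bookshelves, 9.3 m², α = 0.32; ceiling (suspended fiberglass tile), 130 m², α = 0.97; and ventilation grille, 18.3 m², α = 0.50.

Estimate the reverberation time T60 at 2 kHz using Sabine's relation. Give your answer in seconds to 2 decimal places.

0.42 s

A = Σ Sᵢαᵢ = 16.3*0.11 + 94.1*0.01 + 130*0.06 + 9.3*0.32 + 130*0.97 + 18.3*0.50 = 148.760 sabins.
Volume V = 13 × 10 × 3 = 390 m³.
T = 0.161 V/A = 0.161·390/148.760 = 0.42 s.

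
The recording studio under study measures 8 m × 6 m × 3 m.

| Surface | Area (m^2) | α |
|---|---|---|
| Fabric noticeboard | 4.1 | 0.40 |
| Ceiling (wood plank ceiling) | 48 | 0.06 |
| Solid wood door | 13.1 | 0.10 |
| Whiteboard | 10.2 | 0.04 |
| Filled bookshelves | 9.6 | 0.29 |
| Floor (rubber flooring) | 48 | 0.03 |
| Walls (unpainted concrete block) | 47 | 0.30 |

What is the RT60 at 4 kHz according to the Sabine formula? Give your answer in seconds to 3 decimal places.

0.944 s

Total absorption A = 4.1×0.40 + 48×0.06 + 13.1×0.10 + 10.2×0.04 + 9.6×0.29 + 48×0.03 + 47×0.30
  = 1.640 + 2.880 + 1.310 + 0.408 + 2.784 + 1.440 + 14.100 = 24.562 m^2 sabins.
Room volume: 144 m³.
RT60 = 0.161 · V / A = 0.161 × 144 / 24.562 = 0.944 s.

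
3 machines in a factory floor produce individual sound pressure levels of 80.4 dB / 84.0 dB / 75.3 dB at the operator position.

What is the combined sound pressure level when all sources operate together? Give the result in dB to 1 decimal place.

Σ 10^(Lᵢ/10) = 3.947e+08.
Back to dB: 10·log₁₀ Σ = 86.0 dB.

86.0 dB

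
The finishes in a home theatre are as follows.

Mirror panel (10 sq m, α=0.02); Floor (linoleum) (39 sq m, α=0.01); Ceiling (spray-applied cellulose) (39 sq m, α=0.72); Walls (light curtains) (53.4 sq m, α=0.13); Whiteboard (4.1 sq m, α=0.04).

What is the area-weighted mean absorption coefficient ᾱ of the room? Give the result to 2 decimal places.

S = Σ Sᵢ = 10 + 39 + 39 + 53.4 + 4.1 = 145.5 sq m.
Σ(Sᵢαᵢ) = 10*0.02 + 39*0.01 + 39*0.72 + 53.4*0.13 + 4.1*0.04 = 35.776.
ᾱ = 35.776 / 145.5 = 0.25.

0.25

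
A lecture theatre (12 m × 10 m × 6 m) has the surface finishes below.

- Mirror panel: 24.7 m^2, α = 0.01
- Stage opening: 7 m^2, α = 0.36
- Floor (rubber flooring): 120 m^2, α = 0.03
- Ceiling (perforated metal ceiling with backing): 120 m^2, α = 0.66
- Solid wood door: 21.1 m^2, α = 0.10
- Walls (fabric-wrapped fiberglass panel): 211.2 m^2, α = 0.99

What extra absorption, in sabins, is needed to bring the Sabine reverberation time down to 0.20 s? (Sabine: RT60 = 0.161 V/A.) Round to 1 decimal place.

282.8 sabins

Summing Sᵢαᵢ: 0.247 + 2.520 + 3.600 + 79.200 + 2.110 + 209.088 → A₁ = 296.765 sabins.
For T = 0.20 s, need A₂ = 0.161·V/T = 0.161·720/0.20 = 579.600 sabins.
ΔA = A₂ − A₁ = 579.600 − 296.765 = 282.8 sabins.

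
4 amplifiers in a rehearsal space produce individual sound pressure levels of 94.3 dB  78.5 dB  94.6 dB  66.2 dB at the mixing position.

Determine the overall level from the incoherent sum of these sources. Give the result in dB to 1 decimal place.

Sum in the linear (power) domain: Σ 10^(Lᵢ/10) = 10^(94.3/10) + 10^(78.5/10) + 10^(94.6/10) + 10^(66.2/10) = 5.651e+09.
Back to dB: 10·log₁₀ Σ = 97.5 dB.

97.5 dB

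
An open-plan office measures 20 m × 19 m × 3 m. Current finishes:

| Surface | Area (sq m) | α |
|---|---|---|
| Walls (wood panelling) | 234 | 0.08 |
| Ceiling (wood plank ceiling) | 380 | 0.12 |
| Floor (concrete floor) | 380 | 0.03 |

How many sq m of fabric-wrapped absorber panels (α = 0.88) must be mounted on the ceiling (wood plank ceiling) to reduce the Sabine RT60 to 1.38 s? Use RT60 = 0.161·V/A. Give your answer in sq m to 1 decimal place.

Total absorption A₁ = 234×0.08 + 380×0.12 + 380×0.03
  = 18.720 + 45.600 + 11.400 = 75.720 sq m sabins.
V = 1140 m³. Target absorption A₂ = 0.161 × 1140 / 1.38 = 133.000 sabins.
ΔA needed = 133.000 − 75.720 = 57.280 sabins.
Each sq m of panel replacing the ceiling (wood plank ceiling) adds (0.88 − 0.12) = 0.76 sabins.
Panel area = 57.280 / 0.76 = 75.4 sq m.

75.4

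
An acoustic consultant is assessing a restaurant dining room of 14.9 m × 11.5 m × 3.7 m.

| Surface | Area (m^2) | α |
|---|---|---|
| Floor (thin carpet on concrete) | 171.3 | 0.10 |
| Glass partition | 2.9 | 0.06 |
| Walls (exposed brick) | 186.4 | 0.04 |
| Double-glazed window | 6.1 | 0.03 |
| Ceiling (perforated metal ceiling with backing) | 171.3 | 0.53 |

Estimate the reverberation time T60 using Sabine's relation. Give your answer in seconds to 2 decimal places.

0.88 sec

Total absorption A = 171.3×0.10 + 2.9×0.06 + 186.4×0.04 + 6.1×0.03 + 171.3×0.53
  = 17.130 + 0.174 + 7.456 + 0.183 + 90.789 = 115.732 m^2 sabins.
Volume V = 14.9 × 11.5 × 3.7 = 633.995 m³.
Sabine: RT60 = 0.161 × 633.995 / 115.732 = 0.88 s.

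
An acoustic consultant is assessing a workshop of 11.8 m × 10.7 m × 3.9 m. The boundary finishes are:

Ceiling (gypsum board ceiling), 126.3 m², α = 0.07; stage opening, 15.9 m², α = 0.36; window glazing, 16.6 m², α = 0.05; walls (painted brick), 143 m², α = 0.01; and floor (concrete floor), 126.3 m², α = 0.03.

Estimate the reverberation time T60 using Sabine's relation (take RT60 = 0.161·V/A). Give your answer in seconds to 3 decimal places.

Total absorption A = 126.3·0.07 + 15.9·0.36 + 16.6·0.05 + 143·0.01 + 126.3·0.03
  = 8.841 + 5.724 + 0.830 + 1.430 + 3.789 = 20.614 m² sabins.
V = 11.8·10.7·3.9 = 492.414 m³.
Sabine: RT60 = 0.161 × 492.414 / 20.614 = 3.846 s.

3.846 s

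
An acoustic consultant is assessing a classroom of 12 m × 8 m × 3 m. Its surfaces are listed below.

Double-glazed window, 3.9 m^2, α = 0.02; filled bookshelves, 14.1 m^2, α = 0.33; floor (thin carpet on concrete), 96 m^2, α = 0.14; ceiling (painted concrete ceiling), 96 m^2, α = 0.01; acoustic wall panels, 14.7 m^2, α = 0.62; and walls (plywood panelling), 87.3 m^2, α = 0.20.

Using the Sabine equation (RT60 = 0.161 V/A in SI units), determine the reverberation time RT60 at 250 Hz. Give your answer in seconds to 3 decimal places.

1.015 seconds

Summing Sᵢαᵢ: 0.078 + 4.653 + 13.440 + 0.960 + 9.114 + 17.460 → A = 45.705 sabins.
V = 12·8·3 = 288 m³.
T = 0.161 V/A = 0.161·288/45.705 = 1.015 s.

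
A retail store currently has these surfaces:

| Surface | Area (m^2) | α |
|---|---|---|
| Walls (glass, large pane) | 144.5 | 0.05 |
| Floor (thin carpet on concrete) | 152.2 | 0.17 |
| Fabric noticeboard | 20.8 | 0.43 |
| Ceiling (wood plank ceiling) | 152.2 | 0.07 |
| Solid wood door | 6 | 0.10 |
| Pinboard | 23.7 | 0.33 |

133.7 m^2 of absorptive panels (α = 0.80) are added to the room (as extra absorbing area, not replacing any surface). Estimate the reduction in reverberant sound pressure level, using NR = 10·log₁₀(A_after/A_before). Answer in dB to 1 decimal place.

Equivalent absorption area: A_before = 144.5×0.05 + 152.2×0.17 + 20.8×0.43 + 152.2×0.07 + 6×0.10 + 23.7×0.33 = 61.118 m^2.
Treatment contributes 133.7·0.80 = 106.960 sabins.
New total A_after = 168.078 sabins.
Reduction = 10 log₁₀(A_after/A_before) = 10 log₁₀(2.7501) = 4.4 dB.

4.4 dB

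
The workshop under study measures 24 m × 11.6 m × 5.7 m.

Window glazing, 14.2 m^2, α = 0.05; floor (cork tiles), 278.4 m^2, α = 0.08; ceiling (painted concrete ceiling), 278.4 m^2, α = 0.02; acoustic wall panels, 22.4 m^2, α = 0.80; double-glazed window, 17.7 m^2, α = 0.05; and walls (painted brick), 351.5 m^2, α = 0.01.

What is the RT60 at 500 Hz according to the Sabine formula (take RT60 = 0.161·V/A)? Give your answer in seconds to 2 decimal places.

Summing Sᵢαᵢ: 0.710 + 22.272 + 5.568 + 17.920 + 0.885 + 3.515 → A = 50.870 sabins.
Room volume: 1586.88 m³.
T = 0.161 V/A = 0.161·1586.88/50.870 = 5.02 s.

5.02 seconds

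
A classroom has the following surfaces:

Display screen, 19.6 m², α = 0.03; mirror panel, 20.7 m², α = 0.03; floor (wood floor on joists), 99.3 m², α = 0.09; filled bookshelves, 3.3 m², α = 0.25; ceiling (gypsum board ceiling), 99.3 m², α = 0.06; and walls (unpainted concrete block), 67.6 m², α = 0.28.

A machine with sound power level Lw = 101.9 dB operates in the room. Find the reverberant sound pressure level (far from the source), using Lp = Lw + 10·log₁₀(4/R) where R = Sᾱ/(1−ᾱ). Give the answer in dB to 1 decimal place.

91.8 dB

A = 35.857 sabins; S = 309.8 m².
ᾱ = 0.1157, so room constant R = A/(1−ᾱ) = 40.548 m².
Lp = Lw + 10 log₁₀(4/R) = 101.9 -10.06 = 91.8 dB.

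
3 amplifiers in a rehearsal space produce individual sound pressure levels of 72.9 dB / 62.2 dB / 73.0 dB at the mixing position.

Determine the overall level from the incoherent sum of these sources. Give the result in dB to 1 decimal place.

76.1 dB

Σ 10^(Lᵢ/10) = 4.111e+07.
Combined level = 10 log₁₀(4.111e+07) = 76.1 dB.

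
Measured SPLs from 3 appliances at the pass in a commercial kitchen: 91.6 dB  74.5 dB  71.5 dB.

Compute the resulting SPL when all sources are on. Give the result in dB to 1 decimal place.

Converting to relative power and adding: 10^(91.6/10) + 10^(74.5/10) + 10^(71.5/10) = 1.488e+09.
L_total = 10·log₁₀(1.488e+09) = 91.7 dB.

91.7 dB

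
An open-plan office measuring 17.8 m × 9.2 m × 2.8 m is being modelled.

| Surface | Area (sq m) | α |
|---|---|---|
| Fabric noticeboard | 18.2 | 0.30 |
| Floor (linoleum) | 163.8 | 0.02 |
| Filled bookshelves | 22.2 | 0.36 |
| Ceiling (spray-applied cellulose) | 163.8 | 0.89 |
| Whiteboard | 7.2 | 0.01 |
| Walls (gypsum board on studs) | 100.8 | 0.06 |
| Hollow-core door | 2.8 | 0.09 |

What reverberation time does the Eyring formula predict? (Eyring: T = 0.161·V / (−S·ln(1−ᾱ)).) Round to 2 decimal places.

0.35 sec

Total surface area S = 18.2 + 163.8 + 22.2 + 163.8 + 7.2 + 100.8 + 2.8 = 478.8 sq m.
Absorption A = 18.2×0.30 + 163.8×0.02 + 22.2×0.36 + 163.8×0.89 + 7.2×0.01 + 100.8×0.06 + 2.8×0.09 = 168.882 sabins.
ᾱ = 168.882 / 478.8 = 0.3527.
−S·ln(1−ᾱ) = −478.8 × ln(1 − 0.3527) = 208.252.
V = 17.8 × 9.2 × 2.8 = 458.528 m³.
T = 0.161·V/[−S·ln(1−ᾱ)] = 0.161·458.528/208.252 = 0.35 s.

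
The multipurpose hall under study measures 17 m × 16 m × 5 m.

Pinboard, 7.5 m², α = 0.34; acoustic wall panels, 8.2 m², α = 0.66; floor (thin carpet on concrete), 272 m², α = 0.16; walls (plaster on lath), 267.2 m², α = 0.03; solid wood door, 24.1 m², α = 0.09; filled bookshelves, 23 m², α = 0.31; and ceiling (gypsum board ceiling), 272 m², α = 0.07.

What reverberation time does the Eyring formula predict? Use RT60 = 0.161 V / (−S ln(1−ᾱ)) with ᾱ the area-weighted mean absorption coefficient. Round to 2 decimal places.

S = Σ Sᵢ = 874.0 m².
Σ(Sᵢαᵢ) = 7.5×0.34 + 8.2×0.66 + 272×0.16 + 267.2×0.03 + 24.1×0.09 + 23×0.31 + 272×0.07 = 87.837.
Mean coefficient ᾱ = A/S = 0.1005.
−S·ln(1−ᾱ) = −874.0 × ln(1 − 0.1005) = 92.571.
V = 17 × 16 × 5 = 1360 m³.
T = 0.161·V/[−S·ln(1−ᾱ)] = 0.161·1360/92.571 = 2.37 s.

2.37 s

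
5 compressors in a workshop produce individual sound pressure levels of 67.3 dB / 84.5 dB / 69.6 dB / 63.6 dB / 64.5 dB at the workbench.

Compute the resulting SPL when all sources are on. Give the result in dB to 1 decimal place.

84.8 dB

Sum in the linear (power) domain: Σ 10^(Lᵢ/10) = 10^(67.3/10) + 10^(84.5/10) + 10^(69.6/10) + 10^(63.6/10) + 10^(64.5/10) = 3.014e+08.
L_total = 10·log₁₀(3.014e+08) = 84.8 dB.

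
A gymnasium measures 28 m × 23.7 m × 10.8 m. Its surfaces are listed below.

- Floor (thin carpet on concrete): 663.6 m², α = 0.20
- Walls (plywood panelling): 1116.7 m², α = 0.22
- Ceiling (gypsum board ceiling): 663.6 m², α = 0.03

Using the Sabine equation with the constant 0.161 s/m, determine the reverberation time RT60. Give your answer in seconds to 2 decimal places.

Summing Sᵢαᵢ: 132.720 + 245.674 + 19.908 → A = 398.302 sabins.
V = 28·23.7·10.8 = 7166.88 m³.
RT60 = 0.161 · V / A = 0.161 × 7166.88 / 398.302 = 2.90 s.

2.90 sec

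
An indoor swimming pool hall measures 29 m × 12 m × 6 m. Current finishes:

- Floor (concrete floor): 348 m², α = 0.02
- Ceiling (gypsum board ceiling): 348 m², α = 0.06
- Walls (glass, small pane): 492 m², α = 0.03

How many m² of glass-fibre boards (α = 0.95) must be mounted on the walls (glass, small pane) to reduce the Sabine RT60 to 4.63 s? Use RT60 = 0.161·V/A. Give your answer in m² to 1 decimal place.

A₁ = Σ Sᵢαᵢ = 348×0.02 + 348×0.06 + 492×0.03 = 42.600 sabins.
Required A₂ = 0.161·2088/4.63 = 72.606 sabins.
Absorption to add: 72.606 − 42.600 = 30.006 sabins.
Each m² of panel replacing the walls (glass, small pane) adds (0.95 − 0.03) = 0.92 sabins.
Area = ΔA/Δα = 30.006/0.92 = 32.6 m².

32.6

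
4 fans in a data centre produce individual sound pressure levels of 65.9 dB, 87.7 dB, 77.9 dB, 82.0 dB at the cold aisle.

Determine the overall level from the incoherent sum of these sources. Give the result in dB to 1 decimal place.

89.1 dB

Sum in the linear (power) domain: Σ 10^(Lᵢ/10) = 10^(65.9/10) + 10^(87.7/10) + 10^(77.9/10) + 10^(82.0/10) = 8.129e+08.
Combined level = 10 log₁₀(8.129e+08) = 89.1 dB.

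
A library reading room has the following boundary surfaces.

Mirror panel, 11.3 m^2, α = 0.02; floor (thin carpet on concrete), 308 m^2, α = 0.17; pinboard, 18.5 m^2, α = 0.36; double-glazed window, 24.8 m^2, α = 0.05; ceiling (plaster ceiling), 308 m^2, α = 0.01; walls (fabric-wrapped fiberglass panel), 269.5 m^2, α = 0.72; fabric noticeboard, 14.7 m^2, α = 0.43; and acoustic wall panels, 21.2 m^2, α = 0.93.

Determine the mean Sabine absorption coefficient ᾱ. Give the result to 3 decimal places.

0.291

Total surface area S = 976.0 m^2.
Weighted sum Σ Sα = 283.643.
ᾱ = A/S = 0.291.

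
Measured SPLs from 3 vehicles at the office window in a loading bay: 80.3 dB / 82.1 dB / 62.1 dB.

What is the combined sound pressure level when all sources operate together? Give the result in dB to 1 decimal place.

84.3 dB

Σ 10^(Lᵢ/10) = 2.71e+08.
L_total = 10·log₁₀(2.71e+08) = 84.3 dB.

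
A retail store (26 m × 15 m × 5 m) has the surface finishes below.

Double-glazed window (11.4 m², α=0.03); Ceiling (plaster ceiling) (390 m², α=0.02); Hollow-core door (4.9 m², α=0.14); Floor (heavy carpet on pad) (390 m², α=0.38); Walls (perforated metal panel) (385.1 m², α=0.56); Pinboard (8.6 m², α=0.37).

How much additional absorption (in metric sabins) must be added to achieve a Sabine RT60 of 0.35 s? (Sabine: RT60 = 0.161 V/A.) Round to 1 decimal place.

521.1 sabins

Total absorption A₁ = 11.4·0.03 + 390·0.02 + 4.9·0.14 + 390·0.38 + 385.1·0.56 + 8.6·0.37
  = 0.342 + 7.800 + 0.686 + 148.200 + 215.656 + 3.182 = 375.866 m² sabins.
For T = 0.35 s, need A₂ = 0.161·V/T = 0.161·1950/0.35 = 897.000 sabins.
ΔA = A₂ − A₁ = 897.000 − 375.866 = 521.1 sabins.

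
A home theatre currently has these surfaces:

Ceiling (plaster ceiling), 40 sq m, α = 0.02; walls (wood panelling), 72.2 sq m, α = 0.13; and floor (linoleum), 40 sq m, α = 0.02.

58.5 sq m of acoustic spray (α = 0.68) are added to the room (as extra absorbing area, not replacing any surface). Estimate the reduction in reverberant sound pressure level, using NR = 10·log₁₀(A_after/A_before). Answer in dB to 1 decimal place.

Equivalent absorption area: A_before = 40×0.02 + 72.2×0.13 + 40×0.02 = 10.986 sq m.
Treatment contributes 58.5·0.68 = 39.780 sabins.
A_after = 10.986 + 39.780 = 50.766 sabins.
NR = 10·log₁₀(50.766/10.986) = 6.6 dB.

6.6 dB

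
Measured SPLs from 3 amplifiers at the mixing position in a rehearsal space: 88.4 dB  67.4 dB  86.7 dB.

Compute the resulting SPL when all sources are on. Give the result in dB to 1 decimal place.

90.7 dB

Sum in the linear (power) domain: Σ 10^(Lᵢ/10) = 10^(88.4/10) + 10^(67.4/10) + 10^(86.7/10) = 1.165e+09.
L_total = 10·log₁₀(1.165e+09) = 90.7 dB.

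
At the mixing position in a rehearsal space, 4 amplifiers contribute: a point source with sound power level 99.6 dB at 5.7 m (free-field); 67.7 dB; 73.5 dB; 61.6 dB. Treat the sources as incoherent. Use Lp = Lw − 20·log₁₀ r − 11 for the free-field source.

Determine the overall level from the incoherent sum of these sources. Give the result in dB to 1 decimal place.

77.2 dB

Source at 5.7 m: Lp = 99.6 − 20·log₁₀(5.7) − 11 = 73.5 dB.
Sum in the linear (power) domain: Σ 10^(Lᵢ/10) = 10^(73.5/10) + 10^(67.7/10) + 10^(73.5/10) + 10^(61.6/10) = 5.211e+07.
L_total = 10·log₁₀(5.211e+07) = 77.2 dB.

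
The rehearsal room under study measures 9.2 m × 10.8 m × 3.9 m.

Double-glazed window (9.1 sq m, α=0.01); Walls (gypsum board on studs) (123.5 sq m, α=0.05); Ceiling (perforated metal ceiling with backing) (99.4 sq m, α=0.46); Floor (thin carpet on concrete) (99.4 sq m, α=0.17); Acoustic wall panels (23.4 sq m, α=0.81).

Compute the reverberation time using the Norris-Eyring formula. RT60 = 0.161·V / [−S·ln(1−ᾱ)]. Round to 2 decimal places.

0.62 seconds

Total surface area S = 9.1 + 123.5 + 99.4 + 99.4 + 23.4 = 354.8 sq m.
Σ(Sᵢαᵢ) = 9.1·0.01 + 123.5·0.05 + 99.4·0.46 + 99.4·0.17 + 23.4·0.81 = 87.842.
ᾱ = 87.842 / 354.8 = 0.2476.
−S·ln(1−ᾱ) = −354.8 × ln(1 − 0.2476) = 100.936.
V = 9.2 × 10.8 × 3.9 = 387.504 m³.
RT60 = 0.161 × 387.504 / 100.936 = 0.62 s.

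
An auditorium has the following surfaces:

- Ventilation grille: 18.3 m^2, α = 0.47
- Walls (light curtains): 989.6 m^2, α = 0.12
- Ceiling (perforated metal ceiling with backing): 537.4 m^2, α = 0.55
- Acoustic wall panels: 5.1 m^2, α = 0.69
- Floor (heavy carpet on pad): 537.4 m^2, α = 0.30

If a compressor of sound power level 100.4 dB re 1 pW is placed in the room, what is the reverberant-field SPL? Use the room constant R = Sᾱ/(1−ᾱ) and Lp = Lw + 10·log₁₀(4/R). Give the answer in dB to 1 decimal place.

77.3 dB

Σ(Sᵢαᵢ) = 18.3·0.47 + 989.6·0.12 + 537.4·0.55 + 5.1·0.69 + 537.4·0.30 = 587.662; total area S = 2087.8 m^2.
ᾱ = 0.2815, so room constant R = A/(1−ᾱ) = 817.901 m^2.
Lp = Lw + 10 log₁₀(4/R) = 100.4 -23.11 = 77.3 dB.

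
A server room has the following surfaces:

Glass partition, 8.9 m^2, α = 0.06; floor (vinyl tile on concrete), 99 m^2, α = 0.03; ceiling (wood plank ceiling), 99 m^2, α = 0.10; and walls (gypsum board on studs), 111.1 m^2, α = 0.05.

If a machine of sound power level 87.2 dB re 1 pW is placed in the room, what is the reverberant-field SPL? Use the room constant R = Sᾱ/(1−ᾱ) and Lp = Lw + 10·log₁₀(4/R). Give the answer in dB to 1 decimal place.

A = 18.959 sabins; S = 318.0 m^2.
ᾱ = 18.959/318.0 = 0.0596; R = Sᾱ/(1−ᾱ) = 18.959/(1−0.0596) = 20.161 m^2.
Lp = 87.2 + 10·log₁₀(4/20.161) = 87.2 + (-7.02) = 80.2 dB.

80.2 dB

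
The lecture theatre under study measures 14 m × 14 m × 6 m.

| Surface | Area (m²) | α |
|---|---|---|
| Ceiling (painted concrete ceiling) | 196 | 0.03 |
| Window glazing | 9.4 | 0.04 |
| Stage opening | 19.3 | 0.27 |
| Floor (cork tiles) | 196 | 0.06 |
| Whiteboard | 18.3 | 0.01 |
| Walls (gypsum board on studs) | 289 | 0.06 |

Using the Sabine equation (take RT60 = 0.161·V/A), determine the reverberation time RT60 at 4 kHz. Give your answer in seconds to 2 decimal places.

Total absorption A = 196·0.03 + 9.4·0.04 + 19.3·0.27 + 196·0.06 + 18.3·0.01 + 289·0.06
  = 5.880 + 0.376 + 5.211 + 11.760 + 0.183 + 17.340 = 40.750 m² sabins.
Room volume: 1176 m³.
T = 0.161 V/A = 0.161·1176/40.750 = 4.65 s.

4.65 s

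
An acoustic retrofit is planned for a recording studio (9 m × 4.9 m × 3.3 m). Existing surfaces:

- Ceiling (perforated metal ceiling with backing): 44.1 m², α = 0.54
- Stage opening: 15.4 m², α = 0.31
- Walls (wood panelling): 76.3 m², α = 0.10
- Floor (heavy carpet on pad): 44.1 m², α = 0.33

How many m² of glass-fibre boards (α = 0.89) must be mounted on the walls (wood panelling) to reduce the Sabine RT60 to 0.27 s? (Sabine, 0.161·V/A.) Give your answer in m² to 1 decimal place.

Summing Sᵢαᵢ: 23.814 + 4.774 + 7.630 + 14.553 → A₁ = 50.771 sabins.
V = 145.53 m³. Target absorption A₂ = 0.161 × 145.53 / 0.27 = 86.779 sabins.
ΔA needed = 86.779 − 50.771 = 36.008 sabins.
Net gain per m²: Δα = 0.89 − 0.10 = 0.79.
Panel area = 36.008 / 0.79 = 45.6 m².

45.6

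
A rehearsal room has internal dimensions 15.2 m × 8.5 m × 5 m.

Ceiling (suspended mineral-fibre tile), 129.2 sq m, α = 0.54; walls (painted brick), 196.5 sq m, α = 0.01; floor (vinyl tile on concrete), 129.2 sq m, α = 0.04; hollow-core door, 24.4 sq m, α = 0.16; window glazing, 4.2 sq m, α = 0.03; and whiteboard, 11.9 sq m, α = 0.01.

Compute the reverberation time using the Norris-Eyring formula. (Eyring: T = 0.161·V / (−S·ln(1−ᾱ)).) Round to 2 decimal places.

1.18 sec

Total surface area S = 129.2 + 196.5 + 129.2 + 24.4 + 4.2 + 11.9 = 495.4 sq m.
Σ(Sᵢαᵢ) = 129.2×0.54 + 196.5×0.01 + 129.2×0.04 + 24.4×0.16 + 4.2×0.03 + 11.9×0.01 = 81.050.
ᾱ = 81.050 / 495.4 = 0.1636.
−S·ln(1−ᾱ) = −495.4 × ln(1 − 0.1636) = 88.502.
V = 15.2 × 8.5 × 5 = 646 m³.
RT60 = 0.161 × 646 / 88.502 = 1.18 s.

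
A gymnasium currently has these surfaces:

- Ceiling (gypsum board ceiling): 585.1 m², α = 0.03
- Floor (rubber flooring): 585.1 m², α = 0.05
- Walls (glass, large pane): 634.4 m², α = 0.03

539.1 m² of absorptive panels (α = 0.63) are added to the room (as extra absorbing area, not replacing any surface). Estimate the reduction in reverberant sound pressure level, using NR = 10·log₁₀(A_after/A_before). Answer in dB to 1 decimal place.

7.9 dB

Equivalent absorption area: A_before = 585.1*0.03 + 585.1*0.05 + 634.4*0.03 = 65.840 m².
Added absorption = 539.1 × 0.63 = 339.633 sabins.
A_after = 65.840 + 339.633 = 405.473 sabins.
Reduction = 10 log₁₀(A_after/A_before) = 10 log₁₀(6.1585) = 7.9 dB.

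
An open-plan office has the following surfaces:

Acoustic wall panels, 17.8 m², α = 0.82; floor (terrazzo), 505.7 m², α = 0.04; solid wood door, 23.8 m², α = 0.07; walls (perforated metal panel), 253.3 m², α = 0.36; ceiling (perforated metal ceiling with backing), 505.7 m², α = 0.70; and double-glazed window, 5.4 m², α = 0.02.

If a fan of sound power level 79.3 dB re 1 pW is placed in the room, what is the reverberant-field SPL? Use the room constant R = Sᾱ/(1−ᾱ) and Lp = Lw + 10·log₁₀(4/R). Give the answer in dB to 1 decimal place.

56.5 dB

Σ(Sᵢαᵢ) = 17.8×0.82 + 505.7×0.04 + 23.8×0.07 + 253.3×0.36 + 505.7×0.70 + 5.4×0.02 = 481.776; total area S = 1311.7 m².
ᾱ = 0.3673, so room constant R = A/(1−ᾱ) = 761.460 m².
Lp = Lw + 10 log₁₀(4/R) = 79.3 -22.80 = 56.5 dB.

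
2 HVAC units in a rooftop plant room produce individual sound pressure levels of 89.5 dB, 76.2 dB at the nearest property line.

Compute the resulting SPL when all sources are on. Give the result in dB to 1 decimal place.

89.7 dB

Converting to relative power and adding: 10^(89.5/10) + 10^(76.2/10) = 9.329e+08.
Combined level = 10 log₁₀(9.329e+08) = 89.7 dB.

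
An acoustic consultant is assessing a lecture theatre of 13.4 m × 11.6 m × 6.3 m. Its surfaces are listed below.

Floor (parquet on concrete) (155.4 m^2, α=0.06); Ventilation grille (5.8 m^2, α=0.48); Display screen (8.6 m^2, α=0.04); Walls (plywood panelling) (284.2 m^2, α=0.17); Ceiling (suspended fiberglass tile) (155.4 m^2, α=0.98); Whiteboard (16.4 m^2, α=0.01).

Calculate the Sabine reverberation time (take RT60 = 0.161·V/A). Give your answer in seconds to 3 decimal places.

Total absorption A = 155.4×0.06 + 5.8×0.48 + 8.6×0.04 + 284.2×0.17 + 155.4×0.98 + 16.4×0.01
  = 9.324 + 2.784 + 0.344 + 48.314 + 152.292 + 0.164 = 213.222 m^2 sabins.
Volume V = 13.4 × 11.6 × 6.3 = 979.272 m³.
Sabine: RT60 = 0.161 × 979.272 / 213.222 = 0.739 s.

0.739 sec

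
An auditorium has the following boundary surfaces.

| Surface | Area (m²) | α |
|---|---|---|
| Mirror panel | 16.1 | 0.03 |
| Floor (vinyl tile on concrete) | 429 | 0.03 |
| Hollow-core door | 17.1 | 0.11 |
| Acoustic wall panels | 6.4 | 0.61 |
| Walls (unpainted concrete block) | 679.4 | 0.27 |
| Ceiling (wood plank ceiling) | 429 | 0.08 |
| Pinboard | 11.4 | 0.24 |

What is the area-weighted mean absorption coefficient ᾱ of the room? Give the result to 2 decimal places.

0.15

S = Σ Sᵢ = 16.1 + 429 + 17.1 + 6.4 + 679.4 + 429 + 11.4 = 1588.4 m².
A = 16.1·0.03 + 429·0.03 + 17.1·0.11 + 6.4·0.61 + 679.4·0.27 + 429·0.08 + 11.4·0.24 = 239.632 sabins.
ᾱ = 239.632 / 1588.4 = 0.15.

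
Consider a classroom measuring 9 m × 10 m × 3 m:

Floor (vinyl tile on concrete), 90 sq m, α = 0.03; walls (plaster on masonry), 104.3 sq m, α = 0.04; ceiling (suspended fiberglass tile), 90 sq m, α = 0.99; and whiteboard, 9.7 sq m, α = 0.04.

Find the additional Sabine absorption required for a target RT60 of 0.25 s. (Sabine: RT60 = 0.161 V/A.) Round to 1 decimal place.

Summing Sᵢαᵢ: 2.700 + 4.172 + 89.100 + 0.388 → A₁ = 96.360 sabins.
Target A₂ = 0.161·270/0.25 = 173.880 sabins (V = 270 m³).
ΔA = A₂ − A₁ = 173.880 − 96.360 = 77.5 sabins.

77.5 sabins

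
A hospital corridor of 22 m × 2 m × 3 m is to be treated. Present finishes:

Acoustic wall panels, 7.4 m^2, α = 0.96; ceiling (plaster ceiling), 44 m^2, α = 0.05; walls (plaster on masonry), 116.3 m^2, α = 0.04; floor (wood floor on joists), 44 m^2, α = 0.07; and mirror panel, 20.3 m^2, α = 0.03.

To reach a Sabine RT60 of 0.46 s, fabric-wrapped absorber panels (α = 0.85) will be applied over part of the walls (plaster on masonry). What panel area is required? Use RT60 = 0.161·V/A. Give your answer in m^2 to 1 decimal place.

Summing Sᵢαᵢ: 7.104 + 2.200 + 4.652 + 3.080 + 0.609 → A₁ = 17.645 sabins.
V = 132 m³. Target absorption A₂ = 0.161 × 132 / 0.46 = 46.200 sabins.
ΔA needed = 46.200 − 17.645 = 28.555 sabins.
Each m^2 of panel replacing the walls (plaster on masonry) adds (0.85 − 0.04) = 0.81 sabins.
Area = ΔA/Δα = 28.555/0.81 = 35.3 m^2.

35.3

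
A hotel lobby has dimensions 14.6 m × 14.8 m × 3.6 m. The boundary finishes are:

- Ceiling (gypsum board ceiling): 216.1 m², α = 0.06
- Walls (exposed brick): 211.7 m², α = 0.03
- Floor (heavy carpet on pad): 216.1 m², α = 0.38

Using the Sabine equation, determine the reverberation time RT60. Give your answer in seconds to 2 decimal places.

1.23 s

Total absorption A = 216.1*0.06 + 211.7*0.03 + 216.1*0.38
  = 12.966 + 6.351 + 82.118 = 101.435 m² sabins.
Volume V = 14.6 × 14.8 × 3.6 = 777.888 m³.
RT60 = 0.161 · V / A = 0.161 × 777.888 / 101.435 = 1.23 s.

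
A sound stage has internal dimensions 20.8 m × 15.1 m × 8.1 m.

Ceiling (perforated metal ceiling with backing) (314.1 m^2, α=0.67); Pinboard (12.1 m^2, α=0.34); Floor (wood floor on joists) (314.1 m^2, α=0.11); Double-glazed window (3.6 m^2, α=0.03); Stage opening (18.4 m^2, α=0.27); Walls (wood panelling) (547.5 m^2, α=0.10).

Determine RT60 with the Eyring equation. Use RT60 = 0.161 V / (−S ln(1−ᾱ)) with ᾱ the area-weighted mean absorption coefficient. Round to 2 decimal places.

Total surface area S = 314.1 + 12.1 + 314.1 + 3.6 + 18.4 + 547.5 = 1209.8 m^2.
Absorption A = 314.1×0.67 + 12.1×0.34 + 314.1×0.11 + 3.6×0.03 + 18.4×0.27 + 547.5×0.10 = 308.938 sabins.
Mean coefficient ᾱ = A/S = 0.2554.
Eyring denominator: −S ln(1−ᾱ) = 356.780.
V = 20.8 × 15.1 × 8.1 = 2544.048 m³.
T = 0.161·V/[−S·ln(1−ᾱ)] = 0.161·2544.048/356.780 = 1.15 s.

1.15 s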